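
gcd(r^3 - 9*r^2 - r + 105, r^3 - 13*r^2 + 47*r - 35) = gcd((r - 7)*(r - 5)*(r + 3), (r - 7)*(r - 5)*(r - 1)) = r^2 - 12*r + 35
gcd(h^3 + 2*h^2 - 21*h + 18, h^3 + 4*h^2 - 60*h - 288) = h + 6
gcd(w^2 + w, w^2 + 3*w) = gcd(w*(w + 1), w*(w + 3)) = w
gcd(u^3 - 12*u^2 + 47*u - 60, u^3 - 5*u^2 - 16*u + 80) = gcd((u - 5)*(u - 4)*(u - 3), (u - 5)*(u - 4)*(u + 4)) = u^2 - 9*u + 20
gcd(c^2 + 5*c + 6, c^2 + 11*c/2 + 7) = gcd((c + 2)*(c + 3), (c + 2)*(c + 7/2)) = c + 2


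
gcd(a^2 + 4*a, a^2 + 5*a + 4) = a + 4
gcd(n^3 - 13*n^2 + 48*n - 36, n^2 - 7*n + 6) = n^2 - 7*n + 6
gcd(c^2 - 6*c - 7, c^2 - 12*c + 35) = c - 7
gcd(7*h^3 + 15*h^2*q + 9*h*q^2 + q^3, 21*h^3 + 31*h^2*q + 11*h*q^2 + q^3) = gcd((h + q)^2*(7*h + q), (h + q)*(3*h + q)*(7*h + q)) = 7*h^2 + 8*h*q + q^2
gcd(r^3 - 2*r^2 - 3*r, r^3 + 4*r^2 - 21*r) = r^2 - 3*r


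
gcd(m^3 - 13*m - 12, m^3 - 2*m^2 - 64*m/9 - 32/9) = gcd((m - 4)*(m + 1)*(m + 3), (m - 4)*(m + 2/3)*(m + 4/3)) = m - 4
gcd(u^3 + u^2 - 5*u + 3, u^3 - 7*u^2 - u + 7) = u - 1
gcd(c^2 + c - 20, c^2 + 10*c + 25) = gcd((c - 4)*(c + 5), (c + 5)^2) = c + 5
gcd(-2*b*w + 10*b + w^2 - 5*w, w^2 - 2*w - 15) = w - 5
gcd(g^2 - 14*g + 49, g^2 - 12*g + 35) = g - 7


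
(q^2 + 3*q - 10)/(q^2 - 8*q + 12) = (q + 5)/(q - 6)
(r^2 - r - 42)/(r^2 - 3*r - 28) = (r + 6)/(r + 4)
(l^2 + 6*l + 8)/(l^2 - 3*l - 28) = (l + 2)/(l - 7)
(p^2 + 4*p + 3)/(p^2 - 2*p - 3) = (p + 3)/(p - 3)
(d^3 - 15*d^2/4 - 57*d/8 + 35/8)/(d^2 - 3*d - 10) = (8*d^2 + 10*d - 7)/(8*(d + 2))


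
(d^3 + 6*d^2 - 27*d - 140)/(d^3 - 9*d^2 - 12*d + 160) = (d + 7)/(d - 8)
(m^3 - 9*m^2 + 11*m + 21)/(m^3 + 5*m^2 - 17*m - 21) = (m - 7)/(m + 7)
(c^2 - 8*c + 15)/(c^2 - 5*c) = (c - 3)/c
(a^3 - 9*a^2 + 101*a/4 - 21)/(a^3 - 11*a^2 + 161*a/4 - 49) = (2*a - 3)/(2*a - 7)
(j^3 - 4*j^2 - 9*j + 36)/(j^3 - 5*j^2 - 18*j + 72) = (j^2 - j - 12)/(j^2 - 2*j - 24)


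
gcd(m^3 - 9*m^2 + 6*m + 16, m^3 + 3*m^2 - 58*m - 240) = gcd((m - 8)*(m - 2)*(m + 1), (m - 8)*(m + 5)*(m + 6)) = m - 8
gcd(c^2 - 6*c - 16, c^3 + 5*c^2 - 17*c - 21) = 1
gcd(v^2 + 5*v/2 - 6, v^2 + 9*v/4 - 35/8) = 1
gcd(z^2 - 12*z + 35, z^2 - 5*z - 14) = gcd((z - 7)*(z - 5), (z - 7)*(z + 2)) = z - 7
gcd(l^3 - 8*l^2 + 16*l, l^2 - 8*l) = l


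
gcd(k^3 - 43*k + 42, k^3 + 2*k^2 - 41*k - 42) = k^2 + k - 42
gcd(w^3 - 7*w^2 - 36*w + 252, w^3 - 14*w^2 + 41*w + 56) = w - 7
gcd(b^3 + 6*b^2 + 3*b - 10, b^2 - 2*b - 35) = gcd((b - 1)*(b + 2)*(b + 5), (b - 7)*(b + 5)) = b + 5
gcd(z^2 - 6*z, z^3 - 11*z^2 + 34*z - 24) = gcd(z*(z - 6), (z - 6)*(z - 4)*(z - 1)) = z - 6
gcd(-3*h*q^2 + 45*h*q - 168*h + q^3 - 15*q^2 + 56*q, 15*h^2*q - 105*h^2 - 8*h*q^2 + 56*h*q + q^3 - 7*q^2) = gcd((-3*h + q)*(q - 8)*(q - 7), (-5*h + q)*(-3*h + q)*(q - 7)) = -3*h*q + 21*h + q^2 - 7*q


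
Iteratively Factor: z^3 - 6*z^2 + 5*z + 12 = (z - 3)*(z^2 - 3*z - 4) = (z - 4)*(z - 3)*(z + 1)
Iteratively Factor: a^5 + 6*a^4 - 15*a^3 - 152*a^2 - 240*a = (a - 5)*(a^4 + 11*a^3 + 40*a^2 + 48*a) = (a - 5)*(a + 4)*(a^3 + 7*a^2 + 12*a) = (a - 5)*(a + 3)*(a + 4)*(a^2 + 4*a) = (a - 5)*(a + 3)*(a + 4)^2*(a)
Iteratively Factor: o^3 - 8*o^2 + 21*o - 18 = (o - 2)*(o^2 - 6*o + 9) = (o - 3)*(o - 2)*(o - 3)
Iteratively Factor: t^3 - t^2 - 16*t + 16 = (t + 4)*(t^2 - 5*t + 4) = (t - 1)*(t + 4)*(t - 4)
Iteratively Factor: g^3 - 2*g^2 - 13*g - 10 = (g - 5)*(g^2 + 3*g + 2) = (g - 5)*(g + 2)*(g + 1)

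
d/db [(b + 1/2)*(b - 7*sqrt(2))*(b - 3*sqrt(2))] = 3*b^2 - 20*sqrt(2)*b + b - 5*sqrt(2) + 42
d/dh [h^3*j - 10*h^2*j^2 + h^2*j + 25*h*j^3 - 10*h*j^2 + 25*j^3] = j*(3*h^2 - 20*h*j + 2*h + 25*j^2 - 10*j)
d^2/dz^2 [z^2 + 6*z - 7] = 2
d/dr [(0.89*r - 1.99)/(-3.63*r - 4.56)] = (-40.954023*r - 51.446376)/(3.63*r + 4.56)^3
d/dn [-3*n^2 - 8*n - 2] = -6*n - 8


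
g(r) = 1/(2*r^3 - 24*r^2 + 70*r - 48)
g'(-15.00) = 0.00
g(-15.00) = 0.00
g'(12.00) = 0.00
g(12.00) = 0.00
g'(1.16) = -1.38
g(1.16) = 0.25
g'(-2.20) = -0.00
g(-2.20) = -0.00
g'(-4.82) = -0.00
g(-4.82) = -0.00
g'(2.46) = 0.15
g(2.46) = 0.11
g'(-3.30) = -0.00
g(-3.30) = -0.00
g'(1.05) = -14.27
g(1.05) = 0.74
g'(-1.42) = -0.00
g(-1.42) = -0.00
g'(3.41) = 0.29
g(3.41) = -0.11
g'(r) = (-6*r^2 + 48*r - 70)/(2*r^3 - 24*r^2 + 70*r - 48)^2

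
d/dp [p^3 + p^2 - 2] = p*(3*p + 2)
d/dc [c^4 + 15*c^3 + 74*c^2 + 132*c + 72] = 4*c^3 + 45*c^2 + 148*c + 132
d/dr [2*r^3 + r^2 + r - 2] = 6*r^2 + 2*r + 1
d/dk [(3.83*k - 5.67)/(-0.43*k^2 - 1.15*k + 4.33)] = (1.6469*k^2 - 4.8762*k + 10.0634)/(0.1849*k^4 + 0.989*k^3 - 2.4013*k^2 - 9.959*k + 18.7489)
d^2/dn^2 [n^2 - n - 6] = 2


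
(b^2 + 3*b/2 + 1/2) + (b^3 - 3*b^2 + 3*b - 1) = b^3 - 2*b^2 + 9*b/2 - 1/2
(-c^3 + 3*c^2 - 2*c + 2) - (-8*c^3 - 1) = 7*c^3 + 3*c^2 - 2*c + 3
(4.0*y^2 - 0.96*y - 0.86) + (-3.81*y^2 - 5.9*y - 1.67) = 0.19*y^2 - 6.86*y - 2.53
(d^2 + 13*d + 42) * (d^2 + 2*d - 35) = d^4 + 15*d^3 + 33*d^2 - 371*d - 1470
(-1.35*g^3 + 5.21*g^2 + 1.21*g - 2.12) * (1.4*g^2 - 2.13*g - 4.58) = -1.89*g^5 + 10.1695*g^4 - 3.2203*g^3 - 29.4071*g^2 - 1.0262*g + 9.7096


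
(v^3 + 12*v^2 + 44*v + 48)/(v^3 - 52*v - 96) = (v + 4)/(v - 8)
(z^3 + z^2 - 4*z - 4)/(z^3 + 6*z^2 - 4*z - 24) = (z + 1)/(z + 6)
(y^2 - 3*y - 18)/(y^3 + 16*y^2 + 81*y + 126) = (y - 6)/(y^2 + 13*y + 42)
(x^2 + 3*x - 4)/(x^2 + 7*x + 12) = (x - 1)/(x + 3)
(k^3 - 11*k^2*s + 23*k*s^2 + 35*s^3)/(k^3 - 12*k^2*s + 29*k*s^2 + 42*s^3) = (-k + 5*s)/(-k + 6*s)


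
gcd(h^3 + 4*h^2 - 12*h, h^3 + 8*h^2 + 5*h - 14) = 1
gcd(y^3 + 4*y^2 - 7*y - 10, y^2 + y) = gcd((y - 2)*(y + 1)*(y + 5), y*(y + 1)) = y + 1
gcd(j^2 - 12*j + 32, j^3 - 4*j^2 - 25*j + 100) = j - 4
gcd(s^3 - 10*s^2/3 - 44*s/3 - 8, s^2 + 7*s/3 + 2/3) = s + 2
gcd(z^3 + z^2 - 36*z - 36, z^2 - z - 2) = z + 1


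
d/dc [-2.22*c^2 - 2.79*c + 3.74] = -4.44*c - 2.79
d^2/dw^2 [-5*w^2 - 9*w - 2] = -10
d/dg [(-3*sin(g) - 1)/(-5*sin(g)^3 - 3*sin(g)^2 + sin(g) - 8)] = (-30*sin(g)^3 - 24*sin(g)^2 - 6*sin(g) + 25)*cos(g)/(5*sin(g)^3 + 3*sin(g)^2 - sin(g) + 8)^2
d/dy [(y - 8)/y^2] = (16 - y)/y^3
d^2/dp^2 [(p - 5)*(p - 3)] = 2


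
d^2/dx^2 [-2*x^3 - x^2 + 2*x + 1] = -12*x - 2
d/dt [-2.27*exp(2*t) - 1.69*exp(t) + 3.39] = (-4.54*exp(t) - 1.69)*exp(t)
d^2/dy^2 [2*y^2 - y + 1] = 4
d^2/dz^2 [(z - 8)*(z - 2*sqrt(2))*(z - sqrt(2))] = 6*z - 16 - 6*sqrt(2)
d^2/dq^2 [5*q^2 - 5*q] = 10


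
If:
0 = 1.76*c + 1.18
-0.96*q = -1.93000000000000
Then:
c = -0.67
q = 2.01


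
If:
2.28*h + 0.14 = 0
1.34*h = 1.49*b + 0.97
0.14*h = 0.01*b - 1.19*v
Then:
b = -0.71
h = -0.06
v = 0.00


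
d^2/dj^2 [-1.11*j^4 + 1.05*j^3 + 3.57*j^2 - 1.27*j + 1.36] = -13.32*j^2 + 6.3*j + 7.14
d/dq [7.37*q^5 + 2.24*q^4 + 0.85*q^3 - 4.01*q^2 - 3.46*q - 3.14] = 36.85*q^4 + 8.96*q^3 + 2.55*q^2 - 8.02*q - 3.46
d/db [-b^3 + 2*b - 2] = 2 - 3*b^2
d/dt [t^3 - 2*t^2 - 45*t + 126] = 3*t^2 - 4*t - 45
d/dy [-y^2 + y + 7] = 1 - 2*y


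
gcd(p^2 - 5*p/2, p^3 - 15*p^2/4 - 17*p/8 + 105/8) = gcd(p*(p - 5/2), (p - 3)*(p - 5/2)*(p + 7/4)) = p - 5/2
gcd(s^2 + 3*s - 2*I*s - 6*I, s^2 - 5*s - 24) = s + 3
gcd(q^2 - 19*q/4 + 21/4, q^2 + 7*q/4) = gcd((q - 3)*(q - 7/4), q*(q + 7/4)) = 1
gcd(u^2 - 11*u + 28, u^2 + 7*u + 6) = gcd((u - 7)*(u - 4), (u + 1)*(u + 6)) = 1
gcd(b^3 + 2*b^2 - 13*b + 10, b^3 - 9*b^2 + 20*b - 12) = b^2 - 3*b + 2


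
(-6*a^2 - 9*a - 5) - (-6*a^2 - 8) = 3 - 9*a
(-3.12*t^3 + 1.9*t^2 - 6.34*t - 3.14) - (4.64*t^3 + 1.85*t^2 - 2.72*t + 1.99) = -7.76*t^3 + 0.0499999999999998*t^2 - 3.62*t - 5.13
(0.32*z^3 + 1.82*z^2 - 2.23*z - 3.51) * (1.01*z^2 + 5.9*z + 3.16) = 0.3232*z^5 + 3.7262*z^4 + 9.4969*z^3 - 10.9509*z^2 - 27.7558*z - 11.0916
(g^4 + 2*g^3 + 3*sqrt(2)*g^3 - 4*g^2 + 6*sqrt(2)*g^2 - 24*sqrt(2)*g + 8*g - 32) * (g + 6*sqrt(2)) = g^5 + 2*g^4 + 9*sqrt(2)*g^4 + 18*sqrt(2)*g^3 + 32*g^3 - 48*sqrt(2)*g^2 + 80*g^2 - 320*g + 48*sqrt(2)*g - 192*sqrt(2)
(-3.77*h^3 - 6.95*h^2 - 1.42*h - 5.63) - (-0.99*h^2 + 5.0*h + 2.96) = -3.77*h^3 - 5.96*h^2 - 6.42*h - 8.59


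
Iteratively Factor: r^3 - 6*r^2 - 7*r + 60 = (r - 4)*(r^2 - 2*r - 15) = (r - 5)*(r - 4)*(r + 3)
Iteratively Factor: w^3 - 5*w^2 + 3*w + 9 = (w + 1)*(w^2 - 6*w + 9) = (w - 3)*(w + 1)*(w - 3)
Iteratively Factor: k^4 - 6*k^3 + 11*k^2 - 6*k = (k)*(k^3 - 6*k^2 + 11*k - 6) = k*(k - 1)*(k^2 - 5*k + 6) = k*(k - 3)*(k - 1)*(k - 2)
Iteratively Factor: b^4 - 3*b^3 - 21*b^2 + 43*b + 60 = (b - 3)*(b^3 - 21*b - 20) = (b - 3)*(b + 1)*(b^2 - b - 20) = (b - 5)*(b - 3)*(b + 1)*(b + 4)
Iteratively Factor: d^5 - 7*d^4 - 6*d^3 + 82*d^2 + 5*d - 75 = (d - 5)*(d^4 - 2*d^3 - 16*d^2 + 2*d + 15) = (d - 5)^2*(d^3 + 3*d^2 - d - 3) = (d - 5)^2*(d + 3)*(d^2 - 1) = (d - 5)^2*(d - 1)*(d + 3)*(d + 1)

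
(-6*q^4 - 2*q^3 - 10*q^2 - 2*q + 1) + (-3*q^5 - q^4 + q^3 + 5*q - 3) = -3*q^5 - 7*q^4 - q^3 - 10*q^2 + 3*q - 2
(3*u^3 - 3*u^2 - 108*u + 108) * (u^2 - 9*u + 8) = 3*u^5 - 30*u^4 - 57*u^3 + 1056*u^2 - 1836*u + 864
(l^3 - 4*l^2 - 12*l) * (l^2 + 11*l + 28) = l^5 + 7*l^4 - 28*l^3 - 244*l^2 - 336*l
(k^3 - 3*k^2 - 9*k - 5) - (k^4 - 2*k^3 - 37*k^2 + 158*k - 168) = -k^4 + 3*k^3 + 34*k^2 - 167*k + 163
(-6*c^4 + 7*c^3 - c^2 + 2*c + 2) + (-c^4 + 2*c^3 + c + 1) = -7*c^4 + 9*c^3 - c^2 + 3*c + 3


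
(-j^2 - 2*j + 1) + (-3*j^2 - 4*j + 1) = -4*j^2 - 6*j + 2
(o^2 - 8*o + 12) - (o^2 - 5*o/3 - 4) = 16 - 19*o/3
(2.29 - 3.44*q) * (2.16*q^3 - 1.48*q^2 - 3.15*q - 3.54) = -7.4304*q^4 + 10.0376*q^3 + 7.4468*q^2 + 4.9641*q - 8.1066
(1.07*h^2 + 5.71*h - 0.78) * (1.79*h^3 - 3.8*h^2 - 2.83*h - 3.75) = 1.9153*h^5 + 6.1549*h^4 - 26.1223*h^3 - 17.2078*h^2 - 19.2051*h + 2.925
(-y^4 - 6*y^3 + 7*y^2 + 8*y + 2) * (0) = 0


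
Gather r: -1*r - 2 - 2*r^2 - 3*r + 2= -2*r^2 - 4*r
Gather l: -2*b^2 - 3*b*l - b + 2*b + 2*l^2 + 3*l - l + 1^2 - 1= -2*b^2 + b + 2*l^2 + l*(2 - 3*b)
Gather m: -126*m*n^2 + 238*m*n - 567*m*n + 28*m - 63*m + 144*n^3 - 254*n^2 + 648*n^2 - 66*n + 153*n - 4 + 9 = m*(-126*n^2 - 329*n - 35) + 144*n^3 + 394*n^2 + 87*n + 5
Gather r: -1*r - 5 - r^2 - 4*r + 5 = -r^2 - 5*r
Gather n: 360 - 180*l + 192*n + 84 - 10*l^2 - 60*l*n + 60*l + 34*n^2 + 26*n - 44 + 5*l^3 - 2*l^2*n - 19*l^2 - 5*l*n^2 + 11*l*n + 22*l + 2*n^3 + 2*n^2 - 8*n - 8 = 5*l^3 - 29*l^2 - 98*l + 2*n^3 + n^2*(36 - 5*l) + n*(-2*l^2 - 49*l + 210) + 392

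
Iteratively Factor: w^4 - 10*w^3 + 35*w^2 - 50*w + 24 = (w - 4)*(w^3 - 6*w^2 + 11*w - 6) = (w - 4)*(w - 1)*(w^2 - 5*w + 6) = (w - 4)*(w - 2)*(w - 1)*(w - 3)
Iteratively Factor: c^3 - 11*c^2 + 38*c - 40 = (c - 2)*(c^2 - 9*c + 20) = (c - 5)*(c - 2)*(c - 4)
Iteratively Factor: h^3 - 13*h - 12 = (h + 3)*(h^2 - 3*h - 4) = (h - 4)*(h + 3)*(h + 1)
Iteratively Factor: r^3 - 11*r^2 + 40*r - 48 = (r - 4)*(r^2 - 7*r + 12) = (r - 4)*(r - 3)*(r - 4)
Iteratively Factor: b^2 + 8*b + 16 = (b + 4)*(b + 4)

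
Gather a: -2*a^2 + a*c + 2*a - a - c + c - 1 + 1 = -2*a^2 + a*(c + 1)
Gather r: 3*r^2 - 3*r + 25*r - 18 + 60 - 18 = 3*r^2 + 22*r + 24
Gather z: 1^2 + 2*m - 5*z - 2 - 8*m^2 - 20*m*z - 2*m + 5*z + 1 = -8*m^2 - 20*m*z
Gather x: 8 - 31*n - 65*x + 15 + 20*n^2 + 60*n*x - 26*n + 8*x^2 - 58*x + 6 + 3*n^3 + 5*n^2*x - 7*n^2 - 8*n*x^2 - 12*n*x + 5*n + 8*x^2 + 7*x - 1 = 3*n^3 + 13*n^2 - 52*n + x^2*(16 - 8*n) + x*(5*n^2 + 48*n - 116) + 28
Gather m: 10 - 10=0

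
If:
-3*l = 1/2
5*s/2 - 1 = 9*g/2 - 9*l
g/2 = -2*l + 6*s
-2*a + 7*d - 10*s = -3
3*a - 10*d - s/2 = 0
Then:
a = -8457/206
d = -1268/103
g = -190/309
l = -1/6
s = -11/103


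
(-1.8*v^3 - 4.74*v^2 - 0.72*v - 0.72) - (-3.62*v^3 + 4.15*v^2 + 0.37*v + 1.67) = 1.82*v^3 - 8.89*v^2 - 1.09*v - 2.39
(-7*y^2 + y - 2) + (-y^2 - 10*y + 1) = -8*y^2 - 9*y - 1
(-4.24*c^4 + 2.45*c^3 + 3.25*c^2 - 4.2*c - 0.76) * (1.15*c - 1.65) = -4.876*c^5 + 9.8135*c^4 - 0.305000000000001*c^3 - 10.1925*c^2 + 6.056*c + 1.254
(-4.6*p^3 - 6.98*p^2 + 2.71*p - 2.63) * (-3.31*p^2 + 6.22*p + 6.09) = 15.226*p^5 - 5.5082*p^4 - 80.3997*p^3 - 16.9467*p^2 + 0.145299999999999*p - 16.0167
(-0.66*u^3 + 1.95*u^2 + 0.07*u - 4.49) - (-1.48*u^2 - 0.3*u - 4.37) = -0.66*u^3 + 3.43*u^2 + 0.37*u - 0.12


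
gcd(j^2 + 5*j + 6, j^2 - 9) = j + 3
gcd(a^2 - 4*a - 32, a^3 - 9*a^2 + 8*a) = a - 8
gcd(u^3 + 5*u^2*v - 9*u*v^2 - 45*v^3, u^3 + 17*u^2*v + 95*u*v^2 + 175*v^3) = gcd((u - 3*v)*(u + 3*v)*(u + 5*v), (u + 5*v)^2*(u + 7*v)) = u + 5*v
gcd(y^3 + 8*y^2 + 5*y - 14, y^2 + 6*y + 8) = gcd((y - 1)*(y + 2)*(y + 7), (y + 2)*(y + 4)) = y + 2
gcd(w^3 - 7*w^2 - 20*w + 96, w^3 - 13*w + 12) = w^2 + w - 12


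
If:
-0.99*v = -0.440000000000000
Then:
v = 0.44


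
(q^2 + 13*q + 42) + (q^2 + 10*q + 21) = 2*q^2 + 23*q + 63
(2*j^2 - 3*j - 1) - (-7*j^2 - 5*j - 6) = 9*j^2 + 2*j + 5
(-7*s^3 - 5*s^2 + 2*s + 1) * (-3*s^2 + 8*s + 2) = 21*s^5 - 41*s^4 - 60*s^3 + 3*s^2 + 12*s + 2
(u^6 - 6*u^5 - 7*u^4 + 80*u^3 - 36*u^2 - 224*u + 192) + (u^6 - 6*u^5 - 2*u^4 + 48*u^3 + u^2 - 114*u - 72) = 2*u^6 - 12*u^5 - 9*u^4 + 128*u^3 - 35*u^2 - 338*u + 120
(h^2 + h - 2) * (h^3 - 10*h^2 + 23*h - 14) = h^5 - 9*h^4 + 11*h^3 + 29*h^2 - 60*h + 28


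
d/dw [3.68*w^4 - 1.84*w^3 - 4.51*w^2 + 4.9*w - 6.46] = 14.72*w^3 - 5.52*w^2 - 9.02*w + 4.9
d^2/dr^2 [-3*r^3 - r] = -18*r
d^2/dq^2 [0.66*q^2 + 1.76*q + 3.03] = 1.32000000000000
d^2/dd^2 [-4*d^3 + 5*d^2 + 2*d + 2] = 10 - 24*d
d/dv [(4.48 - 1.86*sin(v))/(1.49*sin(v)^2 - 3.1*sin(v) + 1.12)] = (2.7714*sin(v)^2 - 13.3504*sin(v) + 11.8048)*cos(v)/(2.2201*sin(v)^4 - 9.238*sin(v)^3 + 12.9476*sin(v)^2 - 6.944*sin(v) + 1.2544)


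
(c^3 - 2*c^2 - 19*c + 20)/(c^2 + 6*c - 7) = (c^2 - c - 20)/(c + 7)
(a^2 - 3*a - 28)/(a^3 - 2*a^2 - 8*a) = (-a^2 + 3*a + 28)/(a*(-a^2 + 2*a + 8))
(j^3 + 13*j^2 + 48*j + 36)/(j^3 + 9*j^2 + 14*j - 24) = (j^2 + 7*j + 6)/(j^2 + 3*j - 4)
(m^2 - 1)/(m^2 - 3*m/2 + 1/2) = 2*(m + 1)/(2*m - 1)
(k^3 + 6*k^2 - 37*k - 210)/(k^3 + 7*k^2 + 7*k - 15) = (k^2 + k - 42)/(k^2 + 2*k - 3)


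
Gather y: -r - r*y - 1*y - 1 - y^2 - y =-r - y^2 + y*(-r - 2) - 1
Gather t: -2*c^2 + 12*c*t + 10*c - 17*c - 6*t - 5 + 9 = -2*c^2 - 7*c + t*(12*c - 6) + 4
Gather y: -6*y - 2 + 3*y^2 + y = 3*y^2 - 5*y - 2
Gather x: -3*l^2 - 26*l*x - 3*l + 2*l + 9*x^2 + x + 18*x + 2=-3*l^2 - l + 9*x^2 + x*(19 - 26*l) + 2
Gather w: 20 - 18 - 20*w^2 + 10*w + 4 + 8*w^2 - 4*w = -12*w^2 + 6*w + 6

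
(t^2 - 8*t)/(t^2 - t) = (t - 8)/(t - 1)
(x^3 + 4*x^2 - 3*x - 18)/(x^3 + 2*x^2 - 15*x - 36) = (x - 2)/(x - 4)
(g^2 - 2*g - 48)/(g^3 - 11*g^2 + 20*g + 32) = (g + 6)/(g^2 - 3*g - 4)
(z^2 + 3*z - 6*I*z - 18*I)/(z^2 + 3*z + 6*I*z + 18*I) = (z - 6*I)/(z + 6*I)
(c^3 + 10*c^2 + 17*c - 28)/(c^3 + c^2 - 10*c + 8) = (c + 7)/(c - 2)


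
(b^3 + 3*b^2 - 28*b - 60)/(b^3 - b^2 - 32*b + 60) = (b + 2)/(b - 2)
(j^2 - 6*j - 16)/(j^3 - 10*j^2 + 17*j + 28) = (j^2 - 6*j - 16)/(j^3 - 10*j^2 + 17*j + 28)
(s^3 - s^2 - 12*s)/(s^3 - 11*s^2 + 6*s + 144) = s*(s - 4)/(s^2 - 14*s + 48)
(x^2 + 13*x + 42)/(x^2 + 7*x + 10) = (x^2 + 13*x + 42)/(x^2 + 7*x + 10)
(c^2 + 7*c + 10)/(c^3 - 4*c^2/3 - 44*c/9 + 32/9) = 9*(c + 5)/(9*c^2 - 30*c + 16)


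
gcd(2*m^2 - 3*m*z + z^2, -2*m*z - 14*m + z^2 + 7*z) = -2*m + z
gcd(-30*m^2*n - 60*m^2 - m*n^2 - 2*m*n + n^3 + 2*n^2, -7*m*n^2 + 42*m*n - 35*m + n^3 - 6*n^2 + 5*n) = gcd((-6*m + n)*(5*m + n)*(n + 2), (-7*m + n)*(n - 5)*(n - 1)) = 1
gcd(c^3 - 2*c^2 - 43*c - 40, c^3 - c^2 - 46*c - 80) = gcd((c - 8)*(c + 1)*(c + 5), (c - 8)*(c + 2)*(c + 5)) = c^2 - 3*c - 40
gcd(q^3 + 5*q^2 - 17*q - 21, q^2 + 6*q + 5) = q + 1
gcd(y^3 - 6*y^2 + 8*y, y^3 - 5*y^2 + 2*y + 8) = y^2 - 6*y + 8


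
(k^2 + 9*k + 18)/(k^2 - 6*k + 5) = (k^2 + 9*k + 18)/(k^2 - 6*k + 5)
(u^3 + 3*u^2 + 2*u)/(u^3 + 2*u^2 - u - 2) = u/(u - 1)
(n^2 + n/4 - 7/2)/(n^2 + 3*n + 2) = (n - 7/4)/(n + 1)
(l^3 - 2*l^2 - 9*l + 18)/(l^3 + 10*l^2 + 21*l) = (l^2 - 5*l + 6)/(l*(l + 7))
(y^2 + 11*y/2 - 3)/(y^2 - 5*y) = (y^2 + 11*y/2 - 3)/(y*(y - 5))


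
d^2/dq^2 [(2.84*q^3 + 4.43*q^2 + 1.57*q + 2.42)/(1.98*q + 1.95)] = (22.267872*q^3 + 65.79144*q^2 + 64.7946*q + 40.541346)/(7.762392*q^3 + 22.93434*q^2 + 22.58685*q + 7.414875)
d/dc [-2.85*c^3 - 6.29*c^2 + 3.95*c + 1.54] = -8.55*c^2 - 12.58*c + 3.95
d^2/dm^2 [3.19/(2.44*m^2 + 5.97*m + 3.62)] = (-37.983968*m^2 - 92.936184*m + 3.19*(4.88*m + 5.97)*(9.76*m + 11.94) - 56.353264)/(2.44*m^2 + 5.97*m + 3.62)^3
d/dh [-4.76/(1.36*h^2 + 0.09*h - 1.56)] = (12.9472*h + 0.4284)/(1.36*h^2 + 0.09*h - 1.56)^2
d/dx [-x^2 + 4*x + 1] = 4 - 2*x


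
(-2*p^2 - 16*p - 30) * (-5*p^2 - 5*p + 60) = 10*p^4 + 90*p^3 + 110*p^2 - 810*p - 1800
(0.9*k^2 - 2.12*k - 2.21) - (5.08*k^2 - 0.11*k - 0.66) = -4.18*k^2 - 2.01*k - 1.55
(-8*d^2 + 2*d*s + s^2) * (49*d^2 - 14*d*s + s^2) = -392*d^4 + 210*d^3*s + 13*d^2*s^2 - 12*d*s^3 + s^4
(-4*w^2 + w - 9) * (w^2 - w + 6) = -4*w^4 + 5*w^3 - 34*w^2 + 15*w - 54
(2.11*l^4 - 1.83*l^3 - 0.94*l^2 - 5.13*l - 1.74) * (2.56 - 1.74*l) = -3.6714*l^5 + 8.5858*l^4 - 3.0492*l^3 + 6.5198*l^2 - 10.1052*l - 4.4544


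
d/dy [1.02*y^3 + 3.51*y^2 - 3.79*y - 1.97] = 3.06*y^2 + 7.02*y - 3.79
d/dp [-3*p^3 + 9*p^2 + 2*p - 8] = -9*p^2 + 18*p + 2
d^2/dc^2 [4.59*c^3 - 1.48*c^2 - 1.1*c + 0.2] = 27.54*c - 2.96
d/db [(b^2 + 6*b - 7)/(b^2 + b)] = (-5*b^2 + 14*b + 7)/(b^2*(b^2 + 2*b + 1))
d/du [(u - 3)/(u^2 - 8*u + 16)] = (2 - u)/(u^3 - 12*u^2 + 48*u - 64)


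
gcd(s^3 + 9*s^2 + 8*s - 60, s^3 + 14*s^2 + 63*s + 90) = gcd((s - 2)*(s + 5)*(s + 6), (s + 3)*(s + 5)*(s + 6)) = s^2 + 11*s + 30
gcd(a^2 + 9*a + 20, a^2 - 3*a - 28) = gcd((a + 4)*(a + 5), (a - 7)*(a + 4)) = a + 4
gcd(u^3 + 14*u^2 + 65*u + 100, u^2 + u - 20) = u + 5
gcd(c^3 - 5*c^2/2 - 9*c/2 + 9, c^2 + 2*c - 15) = c - 3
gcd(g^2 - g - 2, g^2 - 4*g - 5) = g + 1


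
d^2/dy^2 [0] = 0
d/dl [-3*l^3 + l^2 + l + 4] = -9*l^2 + 2*l + 1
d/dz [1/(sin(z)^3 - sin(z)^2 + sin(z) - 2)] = (-3*sin(z)^2 + 2*sin(z) - 1)*cos(z)/(sin(z)^3 - sin(z)^2 + sin(z) - 2)^2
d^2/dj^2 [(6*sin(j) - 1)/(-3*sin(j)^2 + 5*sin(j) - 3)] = (54*sin(j)^5 + 54*sin(j)^4 - 387*sin(j)^3 + 155*sin(j)^2 + 273*sin(j) - 148)/(3*sin(j)^2 - 5*sin(j) + 3)^3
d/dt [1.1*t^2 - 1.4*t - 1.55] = 2.2*t - 1.4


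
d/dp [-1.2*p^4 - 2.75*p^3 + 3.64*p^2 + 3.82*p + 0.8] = -4.8*p^3 - 8.25*p^2 + 7.28*p + 3.82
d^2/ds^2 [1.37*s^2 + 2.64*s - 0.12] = 2.74000000000000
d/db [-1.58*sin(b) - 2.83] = -1.58*cos(b)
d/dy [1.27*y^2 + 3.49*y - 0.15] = 2.54*y + 3.49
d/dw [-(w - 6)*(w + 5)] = 1 - 2*w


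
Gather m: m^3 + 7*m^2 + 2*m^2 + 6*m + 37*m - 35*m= m^3 + 9*m^2 + 8*m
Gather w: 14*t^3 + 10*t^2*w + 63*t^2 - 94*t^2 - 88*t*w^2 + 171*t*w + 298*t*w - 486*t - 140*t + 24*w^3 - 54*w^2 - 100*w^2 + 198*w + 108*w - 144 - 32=14*t^3 - 31*t^2 - 626*t + 24*w^3 + w^2*(-88*t - 154) + w*(10*t^2 + 469*t + 306) - 176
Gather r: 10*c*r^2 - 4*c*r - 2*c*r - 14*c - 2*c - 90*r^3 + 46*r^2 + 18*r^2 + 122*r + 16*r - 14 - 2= -16*c - 90*r^3 + r^2*(10*c + 64) + r*(138 - 6*c) - 16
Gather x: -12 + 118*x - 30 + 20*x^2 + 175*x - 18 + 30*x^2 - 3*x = 50*x^2 + 290*x - 60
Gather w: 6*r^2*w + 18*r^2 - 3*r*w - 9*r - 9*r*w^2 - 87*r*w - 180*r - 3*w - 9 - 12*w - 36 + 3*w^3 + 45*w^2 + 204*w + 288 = 18*r^2 - 189*r + 3*w^3 + w^2*(45 - 9*r) + w*(6*r^2 - 90*r + 189) + 243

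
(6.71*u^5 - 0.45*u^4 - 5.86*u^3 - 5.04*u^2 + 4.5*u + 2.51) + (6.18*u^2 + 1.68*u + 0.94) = 6.71*u^5 - 0.45*u^4 - 5.86*u^3 + 1.14*u^2 + 6.18*u + 3.45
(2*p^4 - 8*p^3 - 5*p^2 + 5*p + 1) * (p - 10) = 2*p^5 - 28*p^4 + 75*p^3 + 55*p^2 - 49*p - 10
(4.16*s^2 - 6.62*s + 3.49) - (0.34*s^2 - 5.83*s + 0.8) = 3.82*s^2 - 0.79*s + 2.69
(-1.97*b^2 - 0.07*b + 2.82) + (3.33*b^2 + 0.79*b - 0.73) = 1.36*b^2 + 0.72*b + 2.09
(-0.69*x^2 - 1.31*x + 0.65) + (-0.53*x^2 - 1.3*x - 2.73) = -1.22*x^2 - 2.61*x - 2.08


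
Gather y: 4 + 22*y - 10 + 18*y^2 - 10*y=18*y^2 + 12*y - 6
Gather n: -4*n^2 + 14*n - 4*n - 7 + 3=-4*n^2 + 10*n - 4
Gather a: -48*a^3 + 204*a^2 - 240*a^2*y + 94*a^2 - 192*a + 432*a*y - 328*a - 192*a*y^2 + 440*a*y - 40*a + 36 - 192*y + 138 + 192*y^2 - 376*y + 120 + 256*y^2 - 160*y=-48*a^3 + a^2*(298 - 240*y) + a*(-192*y^2 + 872*y - 560) + 448*y^2 - 728*y + 294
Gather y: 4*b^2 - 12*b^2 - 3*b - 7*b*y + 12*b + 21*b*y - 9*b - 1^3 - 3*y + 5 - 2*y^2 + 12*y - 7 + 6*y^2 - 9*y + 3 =-8*b^2 + 14*b*y + 4*y^2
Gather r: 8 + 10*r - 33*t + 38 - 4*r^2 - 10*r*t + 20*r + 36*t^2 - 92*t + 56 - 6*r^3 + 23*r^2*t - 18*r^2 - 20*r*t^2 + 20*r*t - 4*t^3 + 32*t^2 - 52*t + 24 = -6*r^3 + r^2*(23*t - 22) + r*(-20*t^2 + 10*t + 30) - 4*t^3 + 68*t^2 - 177*t + 126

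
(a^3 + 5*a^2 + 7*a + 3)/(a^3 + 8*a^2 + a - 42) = (a^2 + 2*a + 1)/(a^2 + 5*a - 14)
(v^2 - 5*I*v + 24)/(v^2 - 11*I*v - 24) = (v + 3*I)/(v - 3*I)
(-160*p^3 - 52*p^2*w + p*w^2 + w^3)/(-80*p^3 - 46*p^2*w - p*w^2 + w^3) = (4*p + w)/(2*p + w)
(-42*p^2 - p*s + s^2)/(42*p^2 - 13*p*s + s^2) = (-6*p - s)/(6*p - s)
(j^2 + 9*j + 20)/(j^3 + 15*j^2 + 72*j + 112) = (j + 5)/(j^2 + 11*j + 28)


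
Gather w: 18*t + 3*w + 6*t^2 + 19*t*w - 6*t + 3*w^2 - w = 6*t^2 + 12*t + 3*w^2 + w*(19*t + 2)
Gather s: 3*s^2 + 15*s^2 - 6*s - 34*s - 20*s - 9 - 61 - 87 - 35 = 18*s^2 - 60*s - 192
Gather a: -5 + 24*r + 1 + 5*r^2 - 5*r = 5*r^2 + 19*r - 4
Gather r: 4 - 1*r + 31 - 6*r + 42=77 - 7*r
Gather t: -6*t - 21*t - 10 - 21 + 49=18 - 27*t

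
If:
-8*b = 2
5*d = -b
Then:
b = -1/4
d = 1/20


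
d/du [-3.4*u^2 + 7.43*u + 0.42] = 7.43 - 6.8*u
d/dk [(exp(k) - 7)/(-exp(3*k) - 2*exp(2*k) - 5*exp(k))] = (2*exp(3*k) - 19*exp(2*k) - 28*exp(k) - 35)*exp(-k)/(exp(4*k) + 4*exp(3*k) + 14*exp(2*k) + 20*exp(k) + 25)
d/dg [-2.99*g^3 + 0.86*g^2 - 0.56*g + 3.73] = -8.97*g^2 + 1.72*g - 0.56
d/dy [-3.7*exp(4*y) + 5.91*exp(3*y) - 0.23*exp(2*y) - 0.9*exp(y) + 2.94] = (-14.8*exp(3*y) + 17.73*exp(2*y) - 0.46*exp(y) - 0.9)*exp(y)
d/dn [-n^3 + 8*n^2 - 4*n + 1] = -3*n^2 + 16*n - 4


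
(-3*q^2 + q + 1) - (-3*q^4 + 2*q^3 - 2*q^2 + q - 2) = 3*q^4 - 2*q^3 - q^2 + 3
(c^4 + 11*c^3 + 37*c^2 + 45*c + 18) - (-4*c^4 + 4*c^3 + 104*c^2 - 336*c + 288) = 5*c^4 + 7*c^3 - 67*c^2 + 381*c - 270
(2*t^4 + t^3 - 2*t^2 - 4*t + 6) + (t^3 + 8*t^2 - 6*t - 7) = 2*t^4 + 2*t^3 + 6*t^2 - 10*t - 1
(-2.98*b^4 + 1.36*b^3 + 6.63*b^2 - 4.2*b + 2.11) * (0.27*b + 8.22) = -0.8046*b^5 - 24.1284*b^4 + 12.9693*b^3 + 53.3646*b^2 - 33.9543*b + 17.3442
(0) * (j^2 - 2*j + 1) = 0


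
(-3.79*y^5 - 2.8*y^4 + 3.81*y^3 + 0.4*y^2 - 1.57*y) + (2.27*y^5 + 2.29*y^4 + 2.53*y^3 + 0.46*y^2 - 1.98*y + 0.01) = -1.52*y^5 - 0.51*y^4 + 6.34*y^3 + 0.86*y^2 - 3.55*y + 0.01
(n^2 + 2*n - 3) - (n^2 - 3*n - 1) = 5*n - 2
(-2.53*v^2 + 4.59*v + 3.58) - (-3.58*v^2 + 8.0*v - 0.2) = 1.05*v^2 - 3.41*v + 3.78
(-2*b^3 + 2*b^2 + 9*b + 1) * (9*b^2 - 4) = -18*b^5 + 18*b^4 + 89*b^3 + b^2 - 36*b - 4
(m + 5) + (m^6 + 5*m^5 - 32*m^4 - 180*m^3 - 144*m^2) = m^6 + 5*m^5 - 32*m^4 - 180*m^3 - 144*m^2 + m + 5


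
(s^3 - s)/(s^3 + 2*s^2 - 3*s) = (s + 1)/(s + 3)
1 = 1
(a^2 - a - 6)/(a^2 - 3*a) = (a + 2)/a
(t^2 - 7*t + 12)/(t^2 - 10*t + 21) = (t - 4)/(t - 7)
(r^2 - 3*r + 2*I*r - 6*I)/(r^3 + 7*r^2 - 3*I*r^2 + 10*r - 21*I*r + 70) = (r - 3)/(r^2 + r*(7 - 5*I) - 35*I)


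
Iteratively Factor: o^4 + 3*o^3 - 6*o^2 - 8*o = (o)*(o^3 + 3*o^2 - 6*o - 8) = o*(o + 1)*(o^2 + 2*o - 8) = o*(o - 2)*(o + 1)*(o + 4)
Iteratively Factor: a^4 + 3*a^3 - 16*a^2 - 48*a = (a)*(a^3 + 3*a^2 - 16*a - 48) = a*(a - 4)*(a^2 + 7*a + 12) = a*(a - 4)*(a + 3)*(a + 4)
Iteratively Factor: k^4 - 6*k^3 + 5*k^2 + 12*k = (k)*(k^3 - 6*k^2 + 5*k + 12) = k*(k + 1)*(k^2 - 7*k + 12) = k*(k - 4)*(k + 1)*(k - 3)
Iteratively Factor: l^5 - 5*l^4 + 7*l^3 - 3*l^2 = (l - 3)*(l^4 - 2*l^3 + l^2) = l*(l - 3)*(l^3 - 2*l^2 + l) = l*(l - 3)*(l - 1)*(l^2 - l) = l^2*(l - 3)*(l - 1)*(l - 1)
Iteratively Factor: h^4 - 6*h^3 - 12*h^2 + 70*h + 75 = (h - 5)*(h^3 - h^2 - 17*h - 15) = (h - 5)^2*(h^2 + 4*h + 3) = (h - 5)^2*(h + 3)*(h + 1)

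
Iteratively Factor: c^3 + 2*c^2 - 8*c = (c - 2)*(c^2 + 4*c) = (c - 2)*(c + 4)*(c)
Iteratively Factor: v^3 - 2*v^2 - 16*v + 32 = (v - 2)*(v^2 - 16) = (v - 2)*(v + 4)*(v - 4)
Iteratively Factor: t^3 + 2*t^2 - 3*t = (t - 1)*(t^2 + 3*t) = (t - 1)*(t + 3)*(t)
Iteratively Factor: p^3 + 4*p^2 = (p + 4)*(p^2) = p*(p + 4)*(p)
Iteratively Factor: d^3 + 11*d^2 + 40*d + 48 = (d + 3)*(d^2 + 8*d + 16) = (d + 3)*(d + 4)*(d + 4)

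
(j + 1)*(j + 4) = j^2 + 5*j + 4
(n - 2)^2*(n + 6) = n^3 + 2*n^2 - 20*n + 24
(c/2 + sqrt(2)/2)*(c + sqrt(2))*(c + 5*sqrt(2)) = c^3/2 + 7*sqrt(2)*c^2/2 + 11*c + 5*sqrt(2)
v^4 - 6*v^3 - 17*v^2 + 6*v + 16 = (v - 8)*(v - 1)*(v + 1)*(v + 2)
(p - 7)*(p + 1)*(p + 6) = p^3 - 43*p - 42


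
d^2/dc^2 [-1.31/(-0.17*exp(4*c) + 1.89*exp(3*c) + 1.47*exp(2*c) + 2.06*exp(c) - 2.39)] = ((-3.5632*exp(3*c) + 22.2831*exp(2*c) + 7.7028*exp(c) + 2.6986)*(-0.17*exp(4*c) + 1.89*exp(3*c) + 1.47*exp(2*c) + 2.06*exp(c) - 2.39) - 1.31*(-1.36*exp(3*c) + 11.34*exp(2*c) + 5.88*exp(c) + 4.12)*(-0.68*exp(3*c) + 5.67*exp(2*c) + 2.94*exp(c) + 2.06)*exp(c))*exp(c)/(-0.17*exp(4*c) + 1.89*exp(3*c) + 1.47*exp(2*c) + 2.06*exp(c) - 2.39)^3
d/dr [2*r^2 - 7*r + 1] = 4*r - 7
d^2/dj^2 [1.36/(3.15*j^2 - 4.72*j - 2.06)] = (26.9892*j^2 - 40.44096*j - 1.36*(6.3*j - 4.72)*(12.6*j - 9.44) - 17.65008)/(-3.15*j^2 + 4.72*j + 2.06)^3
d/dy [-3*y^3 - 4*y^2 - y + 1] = -9*y^2 - 8*y - 1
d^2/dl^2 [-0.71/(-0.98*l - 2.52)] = 1.363768/(0.98*l + 2.52)^3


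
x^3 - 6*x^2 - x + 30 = (x - 5)*(x - 3)*(x + 2)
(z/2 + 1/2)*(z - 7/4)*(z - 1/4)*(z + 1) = z^4/2 - 41*z^2/32 - 9*z/16 + 7/32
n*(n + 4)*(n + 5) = n^3 + 9*n^2 + 20*n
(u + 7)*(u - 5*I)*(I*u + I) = I*u^3 + 5*u^2 + 8*I*u^2 + 40*u + 7*I*u + 35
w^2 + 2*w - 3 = (w - 1)*(w + 3)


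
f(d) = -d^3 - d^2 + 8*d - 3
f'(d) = -3*d^2 - 2*d + 8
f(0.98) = 2.94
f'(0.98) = 3.16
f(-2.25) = -14.67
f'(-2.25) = -2.69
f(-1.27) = -12.72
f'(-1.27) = 5.70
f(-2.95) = -9.63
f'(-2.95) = -12.21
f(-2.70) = -12.21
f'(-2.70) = -8.47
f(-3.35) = -3.43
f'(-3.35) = -18.97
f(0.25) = -1.08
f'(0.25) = 7.31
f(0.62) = 1.34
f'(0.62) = 5.61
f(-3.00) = -9.00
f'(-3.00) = -13.00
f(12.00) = -1779.00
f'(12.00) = -448.00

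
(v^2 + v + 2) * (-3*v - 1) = -3*v^3 - 4*v^2 - 7*v - 2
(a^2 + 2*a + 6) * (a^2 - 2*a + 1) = a^4 + 3*a^2 - 10*a + 6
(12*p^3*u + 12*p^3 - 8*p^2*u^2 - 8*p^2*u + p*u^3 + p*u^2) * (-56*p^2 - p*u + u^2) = -672*p^5*u - 672*p^5 + 436*p^4*u^2 + 436*p^4*u - 36*p^3*u^3 - 36*p^3*u^2 - 9*p^2*u^4 - 9*p^2*u^3 + p*u^5 + p*u^4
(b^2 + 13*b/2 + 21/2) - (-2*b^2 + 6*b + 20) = 3*b^2 + b/2 - 19/2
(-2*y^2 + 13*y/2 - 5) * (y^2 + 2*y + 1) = -2*y^4 + 5*y^3/2 + 6*y^2 - 7*y/2 - 5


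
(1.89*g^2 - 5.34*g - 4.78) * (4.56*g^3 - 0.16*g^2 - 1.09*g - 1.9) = 8.6184*g^5 - 24.6528*g^4 - 23.0025*g^3 + 2.9944*g^2 + 15.3562*g + 9.082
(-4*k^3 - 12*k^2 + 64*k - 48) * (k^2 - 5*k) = -4*k^5 + 8*k^4 + 124*k^3 - 368*k^2 + 240*k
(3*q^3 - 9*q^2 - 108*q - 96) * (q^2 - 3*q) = 3*q^5 - 18*q^4 - 81*q^3 + 228*q^2 + 288*q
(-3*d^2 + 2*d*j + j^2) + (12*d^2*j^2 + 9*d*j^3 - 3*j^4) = 12*d^2*j^2 - 3*d^2 + 9*d*j^3 + 2*d*j - 3*j^4 + j^2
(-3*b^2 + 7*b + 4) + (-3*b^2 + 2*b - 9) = -6*b^2 + 9*b - 5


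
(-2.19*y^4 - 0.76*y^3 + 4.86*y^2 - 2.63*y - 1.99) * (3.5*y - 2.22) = -7.665*y^5 + 2.2018*y^4 + 18.6972*y^3 - 19.9942*y^2 - 1.1264*y + 4.4178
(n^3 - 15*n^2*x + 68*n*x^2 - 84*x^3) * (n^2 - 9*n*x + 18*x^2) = n^5 - 24*n^4*x + 221*n^3*x^2 - 966*n^2*x^3 + 1980*n*x^4 - 1512*x^5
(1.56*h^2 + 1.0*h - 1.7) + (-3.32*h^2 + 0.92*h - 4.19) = -1.76*h^2 + 1.92*h - 5.89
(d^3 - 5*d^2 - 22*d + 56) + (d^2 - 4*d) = d^3 - 4*d^2 - 26*d + 56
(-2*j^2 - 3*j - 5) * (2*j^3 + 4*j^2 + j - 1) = -4*j^5 - 14*j^4 - 24*j^3 - 21*j^2 - 2*j + 5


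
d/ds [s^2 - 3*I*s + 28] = 2*s - 3*I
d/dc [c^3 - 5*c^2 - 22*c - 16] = 3*c^2 - 10*c - 22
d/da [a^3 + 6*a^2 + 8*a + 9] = 3*a^2 + 12*a + 8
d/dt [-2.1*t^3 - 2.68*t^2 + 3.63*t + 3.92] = -6.3*t^2 - 5.36*t + 3.63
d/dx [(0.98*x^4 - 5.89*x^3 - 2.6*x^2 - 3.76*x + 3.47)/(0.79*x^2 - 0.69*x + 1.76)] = (1.5484*x^5 - 6.6817*x^4 + 15.0274*x^3 - 26.3348*x^2 - 14.6346*x - 4.2233)/(0.6241*x^4 - 1.0902*x^3 + 3.2569*x^2 - 2.4288*x + 3.0976)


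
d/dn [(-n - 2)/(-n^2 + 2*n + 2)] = (-n^2 - 4*n + 2)/(n^4 - 4*n^3 + 8*n + 4)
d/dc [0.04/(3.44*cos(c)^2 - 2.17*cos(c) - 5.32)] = (0.2752*cos(c) - 0.0868)*sin(c)/(-3.44*cos(c)^2 + 2.17*cos(c) + 5.32)^2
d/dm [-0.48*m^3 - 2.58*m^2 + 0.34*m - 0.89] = -1.44*m^2 - 5.16*m + 0.34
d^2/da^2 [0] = 0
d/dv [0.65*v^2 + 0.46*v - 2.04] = 1.3*v + 0.46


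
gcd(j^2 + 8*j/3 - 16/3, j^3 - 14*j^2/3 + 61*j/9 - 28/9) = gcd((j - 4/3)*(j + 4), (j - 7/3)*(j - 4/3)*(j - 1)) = j - 4/3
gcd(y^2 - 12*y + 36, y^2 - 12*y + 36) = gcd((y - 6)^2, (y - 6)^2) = y^2 - 12*y + 36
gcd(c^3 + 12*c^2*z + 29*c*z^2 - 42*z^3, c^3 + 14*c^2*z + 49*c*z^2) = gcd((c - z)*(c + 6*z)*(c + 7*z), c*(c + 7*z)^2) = c + 7*z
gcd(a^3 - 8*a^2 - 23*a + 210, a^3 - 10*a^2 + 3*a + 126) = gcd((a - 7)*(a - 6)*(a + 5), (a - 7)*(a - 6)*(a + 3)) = a^2 - 13*a + 42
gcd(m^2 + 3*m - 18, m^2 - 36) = m + 6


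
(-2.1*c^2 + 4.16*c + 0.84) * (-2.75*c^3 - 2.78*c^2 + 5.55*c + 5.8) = 5.775*c^5 - 5.602*c^4 - 25.5298*c^3 + 8.5728*c^2 + 28.79*c + 4.872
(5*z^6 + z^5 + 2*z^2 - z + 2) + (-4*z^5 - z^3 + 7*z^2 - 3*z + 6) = 5*z^6 - 3*z^5 - z^3 + 9*z^2 - 4*z + 8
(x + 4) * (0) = 0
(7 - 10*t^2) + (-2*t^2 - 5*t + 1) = -12*t^2 - 5*t + 8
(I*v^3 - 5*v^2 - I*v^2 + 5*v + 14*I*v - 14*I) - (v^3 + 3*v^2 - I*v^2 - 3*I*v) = -v^3 + I*v^3 - 8*v^2 + 5*v + 17*I*v - 14*I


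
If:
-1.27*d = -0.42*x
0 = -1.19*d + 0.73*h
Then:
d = 0.330708661417323*x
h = 0.539100420666595*x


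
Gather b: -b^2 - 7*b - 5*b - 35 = -b^2 - 12*b - 35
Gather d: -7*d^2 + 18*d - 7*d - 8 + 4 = -7*d^2 + 11*d - 4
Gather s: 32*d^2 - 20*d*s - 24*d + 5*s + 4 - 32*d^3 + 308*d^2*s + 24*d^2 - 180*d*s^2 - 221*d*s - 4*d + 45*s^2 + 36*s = -32*d^3 + 56*d^2 - 28*d + s^2*(45 - 180*d) + s*(308*d^2 - 241*d + 41) + 4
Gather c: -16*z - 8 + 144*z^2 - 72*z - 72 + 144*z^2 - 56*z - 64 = 288*z^2 - 144*z - 144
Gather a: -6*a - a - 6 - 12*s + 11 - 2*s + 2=-7*a - 14*s + 7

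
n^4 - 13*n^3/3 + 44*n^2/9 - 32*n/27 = n*(n - 8/3)*(n - 4/3)*(n - 1/3)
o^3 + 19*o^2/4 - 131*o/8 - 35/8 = (o - 5/2)*(o + 1/4)*(o + 7)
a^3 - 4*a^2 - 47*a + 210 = (a - 6)*(a - 5)*(a + 7)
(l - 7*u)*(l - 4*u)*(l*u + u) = l^3*u - 11*l^2*u^2 + l^2*u + 28*l*u^3 - 11*l*u^2 + 28*u^3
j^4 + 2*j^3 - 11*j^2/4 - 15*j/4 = j*(j - 3/2)*(j + 1)*(j + 5/2)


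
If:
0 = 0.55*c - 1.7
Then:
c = 3.09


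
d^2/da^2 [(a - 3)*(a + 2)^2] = 6*a + 2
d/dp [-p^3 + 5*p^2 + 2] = p*(10 - 3*p)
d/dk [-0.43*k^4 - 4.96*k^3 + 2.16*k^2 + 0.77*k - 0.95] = -1.72*k^3 - 14.88*k^2 + 4.32*k + 0.77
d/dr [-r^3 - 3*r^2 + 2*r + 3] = -3*r^2 - 6*r + 2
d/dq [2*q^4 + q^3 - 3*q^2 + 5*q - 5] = 8*q^3 + 3*q^2 - 6*q + 5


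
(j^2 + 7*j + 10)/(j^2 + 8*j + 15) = (j + 2)/(j + 3)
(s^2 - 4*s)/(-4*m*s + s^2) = (4 - s)/(4*m - s)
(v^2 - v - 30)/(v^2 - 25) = (v - 6)/(v - 5)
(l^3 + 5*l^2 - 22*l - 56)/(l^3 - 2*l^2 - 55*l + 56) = (l^2 - 2*l - 8)/(l^2 - 9*l + 8)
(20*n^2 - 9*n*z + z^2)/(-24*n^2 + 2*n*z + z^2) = (-5*n + z)/(6*n + z)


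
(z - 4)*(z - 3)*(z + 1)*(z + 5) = z^4 - z^3 - 25*z^2 + 37*z + 60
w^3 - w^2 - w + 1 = (w - 1)^2*(w + 1)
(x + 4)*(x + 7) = x^2 + 11*x + 28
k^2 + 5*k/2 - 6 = (k - 3/2)*(k + 4)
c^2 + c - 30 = (c - 5)*(c + 6)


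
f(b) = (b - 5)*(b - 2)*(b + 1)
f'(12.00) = 291.00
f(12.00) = 910.00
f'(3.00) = -6.00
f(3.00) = -8.00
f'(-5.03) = 139.26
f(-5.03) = -284.16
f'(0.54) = -2.61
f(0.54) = 10.03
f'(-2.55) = 53.11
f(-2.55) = -53.25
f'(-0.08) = 3.98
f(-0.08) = 9.72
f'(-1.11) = 20.02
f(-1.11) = -2.09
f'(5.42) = 26.09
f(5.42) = 9.22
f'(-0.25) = 6.19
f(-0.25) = 8.86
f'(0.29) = -0.23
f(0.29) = 10.39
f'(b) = (b - 5)*(b - 2) + (b - 5)*(b + 1) + (b - 2)*(b + 1) = 3*b^2 - 12*b + 3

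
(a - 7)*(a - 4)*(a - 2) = a^3 - 13*a^2 + 50*a - 56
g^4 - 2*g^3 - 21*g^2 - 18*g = g*(g - 6)*(g + 1)*(g + 3)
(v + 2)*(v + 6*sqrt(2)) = v^2 + 2*v + 6*sqrt(2)*v + 12*sqrt(2)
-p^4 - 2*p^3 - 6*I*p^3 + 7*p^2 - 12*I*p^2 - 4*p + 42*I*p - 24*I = (p + 4)*(p + 6*I)*(I*p - I)^2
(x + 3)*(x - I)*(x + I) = x^3 + 3*x^2 + x + 3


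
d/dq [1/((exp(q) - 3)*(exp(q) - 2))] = (5 - 2*exp(q))*exp(q)/(exp(4*q) - 10*exp(3*q) + 37*exp(2*q) - 60*exp(q) + 36)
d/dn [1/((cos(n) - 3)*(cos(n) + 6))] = (2*cos(n) + 3)*sin(n)/((cos(n) - 3)^2*(cos(n) + 6)^2)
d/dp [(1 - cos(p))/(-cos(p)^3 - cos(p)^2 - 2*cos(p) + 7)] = (-2*sin(p)^2*cos(p) + 2*sin(p)^2 + 3)*sin(p)/(cos(p)^3 + cos(p)^2 + 2*cos(p) - 7)^2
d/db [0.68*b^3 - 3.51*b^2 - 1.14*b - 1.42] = 2.04*b^2 - 7.02*b - 1.14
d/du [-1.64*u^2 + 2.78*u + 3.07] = 2.78 - 3.28*u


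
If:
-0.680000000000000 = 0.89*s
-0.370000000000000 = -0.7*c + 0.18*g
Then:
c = 0.257142857142857*g + 0.528571428571429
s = -0.76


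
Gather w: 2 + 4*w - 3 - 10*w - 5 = -6*w - 6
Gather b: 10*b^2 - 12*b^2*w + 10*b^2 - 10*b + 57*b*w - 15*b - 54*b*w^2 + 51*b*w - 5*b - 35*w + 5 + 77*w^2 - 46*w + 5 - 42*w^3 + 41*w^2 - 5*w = b^2*(20 - 12*w) + b*(-54*w^2 + 108*w - 30) - 42*w^3 + 118*w^2 - 86*w + 10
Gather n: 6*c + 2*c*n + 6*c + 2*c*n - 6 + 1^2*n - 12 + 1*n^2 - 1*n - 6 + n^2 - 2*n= 12*c + 2*n^2 + n*(4*c - 2) - 24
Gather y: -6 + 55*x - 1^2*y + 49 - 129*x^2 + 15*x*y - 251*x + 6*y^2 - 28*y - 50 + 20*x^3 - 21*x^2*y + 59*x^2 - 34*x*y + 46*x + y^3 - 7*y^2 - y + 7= 20*x^3 - 70*x^2 - 150*x + y^3 - y^2 + y*(-21*x^2 - 19*x - 30)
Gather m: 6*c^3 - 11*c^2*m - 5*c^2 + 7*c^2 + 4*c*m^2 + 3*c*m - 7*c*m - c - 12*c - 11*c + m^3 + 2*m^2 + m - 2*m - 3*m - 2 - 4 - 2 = 6*c^3 + 2*c^2 - 24*c + m^3 + m^2*(4*c + 2) + m*(-11*c^2 - 4*c - 4) - 8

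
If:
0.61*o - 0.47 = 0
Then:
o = 0.77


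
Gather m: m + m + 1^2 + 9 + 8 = 2*m + 18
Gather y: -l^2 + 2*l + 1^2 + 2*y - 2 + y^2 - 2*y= -l^2 + 2*l + y^2 - 1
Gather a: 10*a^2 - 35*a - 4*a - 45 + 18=10*a^2 - 39*a - 27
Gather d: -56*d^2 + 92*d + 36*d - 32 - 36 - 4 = -56*d^2 + 128*d - 72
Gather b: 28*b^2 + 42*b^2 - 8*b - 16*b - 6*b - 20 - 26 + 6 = 70*b^2 - 30*b - 40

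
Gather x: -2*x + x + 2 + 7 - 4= 5 - x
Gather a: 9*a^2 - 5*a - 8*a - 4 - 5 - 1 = 9*a^2 - 13*a - 10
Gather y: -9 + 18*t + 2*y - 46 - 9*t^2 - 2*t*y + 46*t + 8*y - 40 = -9*t^2 + 64*t + y*(10 - 2*t) - 95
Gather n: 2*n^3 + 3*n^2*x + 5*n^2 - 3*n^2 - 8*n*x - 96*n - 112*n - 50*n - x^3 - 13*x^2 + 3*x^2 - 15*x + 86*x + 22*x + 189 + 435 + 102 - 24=2*n^3 + n^2*(3*x + 2) + n*(-8*x - 258) - x^3 - 10*x^2 + 93*x + 702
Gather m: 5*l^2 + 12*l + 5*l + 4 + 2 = 5*l^2 + 17*l + 6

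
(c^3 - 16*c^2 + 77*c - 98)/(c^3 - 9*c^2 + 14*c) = (c - 7)/c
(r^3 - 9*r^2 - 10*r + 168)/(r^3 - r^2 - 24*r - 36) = (r^2 - 3*r - 28)/(r^2 + 5*r + 6)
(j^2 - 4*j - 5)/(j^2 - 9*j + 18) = (j^2 - 4*j - 5)/(j^2 - 9*j + 18)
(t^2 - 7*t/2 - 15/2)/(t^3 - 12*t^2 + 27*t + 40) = (t + 3/2)/(t^2 - 7*t - 8)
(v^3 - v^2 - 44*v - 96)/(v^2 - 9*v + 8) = (v^2 + 7*v + 12)/(v - 1)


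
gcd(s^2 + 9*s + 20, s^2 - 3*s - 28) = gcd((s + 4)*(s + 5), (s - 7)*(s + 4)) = s + 4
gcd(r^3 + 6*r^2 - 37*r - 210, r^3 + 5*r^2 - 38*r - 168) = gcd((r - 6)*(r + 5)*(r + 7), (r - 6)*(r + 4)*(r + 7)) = r^2 + r - 42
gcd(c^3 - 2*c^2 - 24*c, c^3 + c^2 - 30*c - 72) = c^2 - 2*c - 24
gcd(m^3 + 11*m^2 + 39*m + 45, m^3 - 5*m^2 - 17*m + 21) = m + 3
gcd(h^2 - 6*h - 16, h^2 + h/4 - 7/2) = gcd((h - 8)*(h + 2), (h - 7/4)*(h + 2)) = h + 2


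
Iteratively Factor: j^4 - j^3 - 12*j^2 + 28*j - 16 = (j - 2)*(j^3 + j^2 - 10*j + 8) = (j - 2)*(j - 1)*(j^2 + 2*j - 8) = (j - 2)^2*(j - 1)*(j + 4)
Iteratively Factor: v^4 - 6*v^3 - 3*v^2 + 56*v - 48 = (v - 4)*(v^3 - 2*v^2 - 11*v + 12) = (v - 4)*(v + 3)*(v^2 - 5*v + 4) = (v - 4)^2*(v + 3)*(v - 1)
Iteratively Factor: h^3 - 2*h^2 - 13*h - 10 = (h + 2)*(h^2 - 4*h - 5) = (h + 1)*(h + 2)*(h - 5)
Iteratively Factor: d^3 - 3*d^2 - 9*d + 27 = (d + 3)*(d^2 - 6*d + 9) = (d - 3)*(d + 3)*(d - 3)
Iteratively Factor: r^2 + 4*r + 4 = (r + 2)*(r + 2)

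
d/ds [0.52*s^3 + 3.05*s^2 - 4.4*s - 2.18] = 1.56*s^2 + 6.1*s - 4.4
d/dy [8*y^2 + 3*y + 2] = 16*y + 3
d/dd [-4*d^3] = -12*d^2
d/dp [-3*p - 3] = -3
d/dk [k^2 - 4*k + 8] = 2*k - 4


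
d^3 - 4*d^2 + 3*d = d*(d - 3)*(d - 1)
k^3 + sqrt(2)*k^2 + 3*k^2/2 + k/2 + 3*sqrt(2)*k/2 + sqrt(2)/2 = (k + 1/2)*(k + 1)*(k + sqrt(2))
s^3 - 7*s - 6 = (s - 3)*(s + 1)*(s + 2)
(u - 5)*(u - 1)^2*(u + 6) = u^4 - u^3 - 31*u^2 + 61*u - 30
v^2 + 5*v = v*(v + 5)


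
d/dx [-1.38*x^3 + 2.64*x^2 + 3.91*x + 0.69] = -4.14*x^2 + 5.28*x + 3.91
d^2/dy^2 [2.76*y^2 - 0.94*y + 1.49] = 5.52000000000000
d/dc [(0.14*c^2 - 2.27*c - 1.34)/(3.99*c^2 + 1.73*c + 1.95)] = (9.2995*c^2 + 11.2392*c - 2.1083)/(15.9201*c^4 + 13.8054*c^3 + 18.5539*c^2 + 6.747*c + 3.8025)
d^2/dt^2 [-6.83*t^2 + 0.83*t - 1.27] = -13.6600000000000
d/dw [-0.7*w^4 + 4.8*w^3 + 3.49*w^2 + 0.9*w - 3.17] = -2.8*w^3 + 14.4*w^2 + 6.98*w + 0.9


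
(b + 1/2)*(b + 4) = b^2 + 9*b/2 + 2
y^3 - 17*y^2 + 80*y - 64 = (y - 8)^2*(y - 1)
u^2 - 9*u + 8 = (u - 8)*(u - 1)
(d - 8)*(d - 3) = d^2 - 11*d + 24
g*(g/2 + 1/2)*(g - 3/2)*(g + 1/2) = g^4/2 - 7*g^2/8 - 3*g/8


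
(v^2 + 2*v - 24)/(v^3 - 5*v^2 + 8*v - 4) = (v^2 + 2*v - 24)/(v^3 - 5*v^2 + 8*v - 4)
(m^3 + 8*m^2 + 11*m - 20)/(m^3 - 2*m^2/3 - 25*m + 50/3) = 3*(m^2 + 3*m - 4)/(3*m^2 - 17*m + 10)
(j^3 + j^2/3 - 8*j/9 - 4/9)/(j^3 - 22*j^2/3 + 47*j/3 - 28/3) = (9*j^2 + 12*j + 4)/(3*(3*j^2 - 19*j + 28))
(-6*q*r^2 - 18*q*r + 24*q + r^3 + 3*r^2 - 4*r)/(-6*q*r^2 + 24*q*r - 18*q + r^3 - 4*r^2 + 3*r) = (r + 4)/(r - 3)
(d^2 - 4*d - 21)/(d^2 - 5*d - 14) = (d + 3)/(d + 2)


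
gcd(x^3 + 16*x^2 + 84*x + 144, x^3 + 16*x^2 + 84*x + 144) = x^3 + 16*x^2 + 84*x + 144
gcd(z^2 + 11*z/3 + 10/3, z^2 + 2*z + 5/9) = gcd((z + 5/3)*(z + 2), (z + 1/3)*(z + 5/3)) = z + 5/3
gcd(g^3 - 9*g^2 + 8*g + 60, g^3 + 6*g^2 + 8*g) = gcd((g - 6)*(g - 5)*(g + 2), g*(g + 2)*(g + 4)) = g + 2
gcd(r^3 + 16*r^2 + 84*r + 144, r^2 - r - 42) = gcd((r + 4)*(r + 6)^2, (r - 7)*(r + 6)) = r + 6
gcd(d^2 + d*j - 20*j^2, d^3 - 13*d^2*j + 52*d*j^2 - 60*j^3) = 1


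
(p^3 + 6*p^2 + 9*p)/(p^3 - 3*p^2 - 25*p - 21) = p*(p + 3)/(p^2 - 6*p - 7)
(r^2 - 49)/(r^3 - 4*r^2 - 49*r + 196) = 1/(r - 4)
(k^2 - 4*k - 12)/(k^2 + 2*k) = (k - 6)/k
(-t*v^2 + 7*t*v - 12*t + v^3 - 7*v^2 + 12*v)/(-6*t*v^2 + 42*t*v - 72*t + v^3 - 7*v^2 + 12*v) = (t - v)/(6*t - v)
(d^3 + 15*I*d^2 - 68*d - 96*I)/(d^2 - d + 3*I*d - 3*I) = (d^2 + 12*I*d - 32)/(d - 1)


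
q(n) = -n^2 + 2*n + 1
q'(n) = 2 - 2*n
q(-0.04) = 0.92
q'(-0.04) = 2.08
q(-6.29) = -51.14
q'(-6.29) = 14.58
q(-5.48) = -39.99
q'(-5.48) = 12.96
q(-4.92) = -33.05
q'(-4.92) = 11.84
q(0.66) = 1.88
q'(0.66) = 0.68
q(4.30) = -8.89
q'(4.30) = -6.60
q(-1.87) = -6.24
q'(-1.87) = 5.74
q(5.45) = -17.80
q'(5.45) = -8.90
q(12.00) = -119.00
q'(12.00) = -22.00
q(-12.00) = -167.00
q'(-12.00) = 26.00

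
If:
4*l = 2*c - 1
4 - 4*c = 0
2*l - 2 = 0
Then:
No Solution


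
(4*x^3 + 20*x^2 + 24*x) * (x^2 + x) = 4*x^5 + 24*x^4 + 44*x^3 + 24*x^2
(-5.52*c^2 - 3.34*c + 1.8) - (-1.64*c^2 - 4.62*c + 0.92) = -3.88*c^2 + 1.28*c + 0.88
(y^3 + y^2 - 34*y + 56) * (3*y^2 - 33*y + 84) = 3*y^5 - 30*y^4 - 51*y^3 + 1374*y^2 - 4704*y + 4704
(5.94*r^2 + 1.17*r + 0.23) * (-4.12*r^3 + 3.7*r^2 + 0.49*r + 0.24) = -24.4728*r^5 + 17.1576*r^4 + 6.292*r^3 + 2.8499*r^2 + 0.3935*r + 0.0552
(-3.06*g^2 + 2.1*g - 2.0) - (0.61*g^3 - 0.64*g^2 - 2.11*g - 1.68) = -0.61*g^3 - 2.42*g^2 + 4.21*g - 0.32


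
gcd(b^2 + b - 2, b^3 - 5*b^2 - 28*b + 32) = b - 1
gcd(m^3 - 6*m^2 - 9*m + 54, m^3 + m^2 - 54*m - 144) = m + 3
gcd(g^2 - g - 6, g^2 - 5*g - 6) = 1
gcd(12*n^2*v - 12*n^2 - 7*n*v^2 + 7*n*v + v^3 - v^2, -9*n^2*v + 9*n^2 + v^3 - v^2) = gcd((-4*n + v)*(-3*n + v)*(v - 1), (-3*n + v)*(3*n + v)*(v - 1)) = -3*n*v + 3*n + v^2 - v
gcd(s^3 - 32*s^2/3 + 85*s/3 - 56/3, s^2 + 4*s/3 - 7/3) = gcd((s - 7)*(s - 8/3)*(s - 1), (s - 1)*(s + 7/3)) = s - 1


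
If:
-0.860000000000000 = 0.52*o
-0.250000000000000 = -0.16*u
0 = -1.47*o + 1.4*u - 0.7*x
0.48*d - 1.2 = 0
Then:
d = 2.50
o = -1.65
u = 1.56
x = 6.60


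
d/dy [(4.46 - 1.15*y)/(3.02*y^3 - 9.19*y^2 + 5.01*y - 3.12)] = (6.946*y^3 - 50.9761*y^2 + 81.9748*y - 18.7566)/(9.1204*y^6 - 55.5076*y^5 + 114.7165*y^4 - 110.9286*y^3 + 82.4457*y^2 - 31.2624*y + 9.7344)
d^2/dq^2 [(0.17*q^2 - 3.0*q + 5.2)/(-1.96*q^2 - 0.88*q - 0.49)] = (23.636032*q^3 - 118.878312*q^2 - 71.10096*q - 0.734434000000001)/(7.529536*q^6 + 10.141824*q^5 + 10.200624*q^4 + 5.752384*q^3 + 2.550156*q^2 + 0.633864*q + 0.117649)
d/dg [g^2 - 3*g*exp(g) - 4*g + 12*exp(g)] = -3*g*exp(g) + 2*g + 9*exp(g) - 4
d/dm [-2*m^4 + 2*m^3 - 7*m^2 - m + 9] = -8*m^3 + 6*m^2 - 14*m - 1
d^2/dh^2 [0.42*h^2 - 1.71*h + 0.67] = 0.840000000000000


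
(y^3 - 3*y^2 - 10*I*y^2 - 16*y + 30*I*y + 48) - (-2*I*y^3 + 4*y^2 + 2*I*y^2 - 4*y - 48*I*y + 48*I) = y^3 + 2*I*y^3 - 7*y^2 - 12*I*y^2 - 12*y + 78*I*y + 48 - 48*I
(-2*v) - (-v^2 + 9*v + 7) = v^2 - 11*v - 7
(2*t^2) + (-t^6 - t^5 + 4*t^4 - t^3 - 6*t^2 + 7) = -t^6 - t^5 + 4*t^4 - t^3 - 4*t^2 + 7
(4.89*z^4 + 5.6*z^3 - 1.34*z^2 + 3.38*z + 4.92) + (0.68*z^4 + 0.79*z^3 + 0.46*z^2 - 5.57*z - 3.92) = 5.57*z^4 + 6.39*z^3 - 0.88*z^2 - 2.19*z + 1.0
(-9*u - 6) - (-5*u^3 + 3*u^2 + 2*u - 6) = 5*u^3 - 3*u^2 - 11*u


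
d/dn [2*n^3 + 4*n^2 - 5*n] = 6*n^2 + 8*n - 5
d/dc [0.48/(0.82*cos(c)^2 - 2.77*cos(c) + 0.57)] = (0.7872*cos(c) - 1.3296)*sin(c)/(0.82*cos(c)^2 - 2.77*cos(c) + 0.57)^2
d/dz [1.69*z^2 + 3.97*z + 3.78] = 3.38*z + 3.97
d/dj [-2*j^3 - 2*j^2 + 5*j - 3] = -6*j^2 - 4*j + 5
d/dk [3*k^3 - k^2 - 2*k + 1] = 9*k^2 - 2*k - 2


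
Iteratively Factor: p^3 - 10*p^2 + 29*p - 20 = (p - 5)*(p^2 - 5*p + 4) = (p - 5)*(p - 4)*(p - 1)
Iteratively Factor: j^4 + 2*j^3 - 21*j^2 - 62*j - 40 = (j + 4)*(j^3 - 2*j^2 - 13*j - 10) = (j - 5)*(j + 4)*(j^2 + 3*j + 2) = (j - 5)*(j + 1)*(j + 4)*(j + 2)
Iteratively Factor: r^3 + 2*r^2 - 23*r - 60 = (r - 5)*(r^2 + 7*r + 12) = (r - 5)*(r + 4)*(r + 3)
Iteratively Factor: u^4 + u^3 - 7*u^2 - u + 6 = (u - 2)*(u^3 + 3*u^2 - u - 3) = (u - 2)*(u + 1)*(u^2 + 2*u - 3) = (u - 2)*(u + 1)*(u + 3)*(u - 1)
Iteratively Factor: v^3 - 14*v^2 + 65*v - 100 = (v - 4)*(v^2 - 10*v + 25) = (v - 5)*(v - 4)*(v - 5)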